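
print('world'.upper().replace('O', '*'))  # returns W*RLD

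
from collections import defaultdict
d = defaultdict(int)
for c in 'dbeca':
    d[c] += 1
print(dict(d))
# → {'d': 1, 'b': 1, 'e': 1, 'c': 1, 'a': 1}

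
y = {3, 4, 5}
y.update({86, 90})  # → {3, 4, 5, 86, 90}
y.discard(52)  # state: {3, 4, 5, 86, 90}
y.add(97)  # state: {3, 4, 5, 86, 90, 97}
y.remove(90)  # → {3, 4, 5, 86, 97}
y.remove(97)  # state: {3, 4, 5, 86}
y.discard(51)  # {3, 4, 5, 86}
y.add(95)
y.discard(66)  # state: {3, 4, 5, 86, 95}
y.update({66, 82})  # {3, 4, 5, 66, 82, 86, 95}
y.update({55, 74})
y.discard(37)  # {3, 4, 5, 55, 66, 74, 82, 86, 95}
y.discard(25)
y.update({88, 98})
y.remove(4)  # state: {3, 5, 55, 66, 74, 82, 86, 88, 95, 98}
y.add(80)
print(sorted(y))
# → [3, 5, 55, 66, 74, 80, 82, 86, 88, 95, 98]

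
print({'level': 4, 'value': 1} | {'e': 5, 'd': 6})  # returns {'level': 4, 'value': 1, 'e': 5, 'd': 6}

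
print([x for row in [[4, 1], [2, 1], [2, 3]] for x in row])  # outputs [4, 1, 2, 1, 2, 3]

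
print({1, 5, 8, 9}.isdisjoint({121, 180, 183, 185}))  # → True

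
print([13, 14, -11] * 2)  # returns [13, 14, -11, 13, 14, -11]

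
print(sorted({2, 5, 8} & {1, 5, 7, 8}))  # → [5, 8]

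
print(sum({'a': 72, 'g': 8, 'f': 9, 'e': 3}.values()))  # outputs 92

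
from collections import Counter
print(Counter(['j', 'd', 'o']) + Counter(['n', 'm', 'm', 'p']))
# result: Counter({'m': 2, 'j': 1, 'd': 1, 'o': 1, 'n': 1, 'p': 1})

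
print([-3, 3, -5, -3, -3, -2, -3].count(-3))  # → 4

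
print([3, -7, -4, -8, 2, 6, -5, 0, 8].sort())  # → None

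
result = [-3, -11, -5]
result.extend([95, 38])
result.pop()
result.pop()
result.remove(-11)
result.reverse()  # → [-5, -3]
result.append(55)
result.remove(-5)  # [-3, 55]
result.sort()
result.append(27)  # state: [-3, 55, 27]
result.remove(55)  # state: [-3, 27]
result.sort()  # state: [-3, 27]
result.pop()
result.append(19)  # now [-3, 19]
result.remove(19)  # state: [-3]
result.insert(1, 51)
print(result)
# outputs [-3, 51]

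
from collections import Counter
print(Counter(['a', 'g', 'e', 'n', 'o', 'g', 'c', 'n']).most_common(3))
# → [('g', 2), ('n', 2), ('a', 1)]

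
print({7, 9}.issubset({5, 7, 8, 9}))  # True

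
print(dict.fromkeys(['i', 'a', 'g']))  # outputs {'i': None, 'a': None, 'g': None}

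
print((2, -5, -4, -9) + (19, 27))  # (2, -5, -4, -9, 19, 27)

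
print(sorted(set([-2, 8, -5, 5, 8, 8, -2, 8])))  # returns [-5, -2, 5, 8]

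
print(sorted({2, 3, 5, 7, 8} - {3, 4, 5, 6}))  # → [2, 7, 8]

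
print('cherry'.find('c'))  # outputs 0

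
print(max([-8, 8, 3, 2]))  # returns 8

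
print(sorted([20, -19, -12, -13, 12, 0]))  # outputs [-19, -13, -12, 0, 12, 20]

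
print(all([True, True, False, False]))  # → False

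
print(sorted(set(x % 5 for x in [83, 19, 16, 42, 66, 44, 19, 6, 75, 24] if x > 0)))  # [0, 1, 2, 3, 4]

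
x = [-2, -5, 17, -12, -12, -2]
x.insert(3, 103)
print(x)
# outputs [-2, -5, 17, 103, -12, -12, -2]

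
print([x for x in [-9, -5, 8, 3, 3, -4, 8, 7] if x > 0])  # [8, 3, 3, 8, 7]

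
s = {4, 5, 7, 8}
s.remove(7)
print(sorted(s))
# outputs [4, 5, 8]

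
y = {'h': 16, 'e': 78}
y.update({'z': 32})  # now {'h': 16, 'e': 78, 'z': 32}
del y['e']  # {'h': 16, 'z': 32}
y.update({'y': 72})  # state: {'h': 16, 'z': 32, 'y': 72}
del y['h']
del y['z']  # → {'y': 72}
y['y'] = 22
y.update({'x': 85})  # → {'y': 22, 'x': 85}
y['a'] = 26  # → {'y': 22, 'x': 85, 'a': 26}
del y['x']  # {'y': 22, 'a': 26}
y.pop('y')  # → 22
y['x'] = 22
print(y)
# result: {'a': 26, 'x': 22}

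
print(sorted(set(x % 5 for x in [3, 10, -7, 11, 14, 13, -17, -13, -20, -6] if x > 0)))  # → [0, 1, 3, 4]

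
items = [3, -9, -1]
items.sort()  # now [-9, -1, 3]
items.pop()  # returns 3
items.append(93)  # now [-9, -1, 93]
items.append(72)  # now [-9, -1, 93, 72]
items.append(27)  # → [-9, -1, 93, 72, 27]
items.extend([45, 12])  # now [-9, -1, 93, 72, 27, 45, 12]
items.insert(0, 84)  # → [84, -9, -1, 93, 72, 27, 45, 12]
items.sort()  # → [-9, -1, 12, 27, 45, 72, 84, 93]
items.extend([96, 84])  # [-9, -1, 12, 27, 45, 72, 84, 93, 96, 84]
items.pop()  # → 84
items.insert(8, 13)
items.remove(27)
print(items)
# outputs [-9, -1, 12, 45, 72, 84, 93, 13, 96]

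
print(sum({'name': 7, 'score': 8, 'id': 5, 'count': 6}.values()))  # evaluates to 26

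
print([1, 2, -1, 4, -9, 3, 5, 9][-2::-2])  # [5, -9, -1, 1]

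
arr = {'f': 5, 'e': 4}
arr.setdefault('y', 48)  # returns 48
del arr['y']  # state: {'f': 5, 'e': 4}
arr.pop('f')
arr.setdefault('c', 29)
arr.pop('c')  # 29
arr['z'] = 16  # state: {'e': 4, 'z': 16}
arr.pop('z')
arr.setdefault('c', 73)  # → 73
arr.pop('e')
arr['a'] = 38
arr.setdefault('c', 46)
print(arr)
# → {'c': 73, 'a': 38}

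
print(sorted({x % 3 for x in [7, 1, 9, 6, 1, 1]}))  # [0, 1]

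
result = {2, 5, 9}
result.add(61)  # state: {2, 5, 9, 61}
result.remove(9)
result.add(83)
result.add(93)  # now {2, 5, 61, 83, 93}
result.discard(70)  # {2, 5, 61, 83, 93}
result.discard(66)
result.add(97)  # {2, 5, 61, 83, 93, 97}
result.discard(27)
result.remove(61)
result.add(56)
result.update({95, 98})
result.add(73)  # {2, 5, 56, 73, 83, 93, 95, 97, 98}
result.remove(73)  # {2, 5, 56, 83, 93, 95, 97, 98}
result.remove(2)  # {5, 56, 83, 93, 95, 97, 98}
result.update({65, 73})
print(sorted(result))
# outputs [5, 56, 65, 73, 83, 93, 95, 97, 98]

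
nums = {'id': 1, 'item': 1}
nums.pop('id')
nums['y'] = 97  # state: {'item': 1, 'y': 97}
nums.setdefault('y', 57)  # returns 97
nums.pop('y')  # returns 97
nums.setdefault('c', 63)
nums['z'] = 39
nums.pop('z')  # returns 39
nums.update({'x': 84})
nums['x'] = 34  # {'item': 1, 'c': 63, 'x': 34}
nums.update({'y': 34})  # {'item': 1, 'c': 63, 'x': 34, 'y': 34}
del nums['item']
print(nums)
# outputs {'c': 63, 'x': 34, 'y': 34}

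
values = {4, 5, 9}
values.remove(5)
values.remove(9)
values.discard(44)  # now {4}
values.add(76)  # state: {4, 76}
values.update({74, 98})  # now {4, 74, 76, 98}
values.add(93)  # {4, 74, 76, 93, 98}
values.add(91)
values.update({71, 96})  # {4, 71, 74, 76, 91, 93, 96, 98}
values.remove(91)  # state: {4, 71, 74, 76, 93, 96, 98}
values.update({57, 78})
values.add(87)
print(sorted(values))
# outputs [4, 57, 71, 74, 76, 78, 87, 93, 96, 98]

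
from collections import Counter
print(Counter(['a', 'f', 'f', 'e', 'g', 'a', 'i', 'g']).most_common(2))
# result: [('a', 2), ('f', 2)]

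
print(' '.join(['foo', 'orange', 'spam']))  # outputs foo orange spam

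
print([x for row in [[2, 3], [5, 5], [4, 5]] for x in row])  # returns [2, 3, 5, 5, 4, 5]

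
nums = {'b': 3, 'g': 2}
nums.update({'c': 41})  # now {'b': 3, 'g': 2, 'c': 41}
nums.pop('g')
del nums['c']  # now {'b': 3}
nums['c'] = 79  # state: {'b': 3, 'c': 79}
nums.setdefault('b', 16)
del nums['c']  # {'b': 3}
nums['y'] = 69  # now {'b': 3, 'y': 69}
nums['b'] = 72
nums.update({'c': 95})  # {'b': 72, 'y': 69, 'c': 95}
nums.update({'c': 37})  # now {'b': 72, 'y': 69, 'c': 37}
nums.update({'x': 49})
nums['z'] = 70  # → {'b': 72, 'y': 69, 'c': 37, 'x': 49, 'z': 70}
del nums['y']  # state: {'b': 72, 'c': 37, 'x': 49, 'z': 70}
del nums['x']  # {'b': 72, 'c': 37, 'z': 70}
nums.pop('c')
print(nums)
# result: {'b': 72, 'z': 70}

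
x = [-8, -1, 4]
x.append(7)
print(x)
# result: [-8, -1, 4, 7]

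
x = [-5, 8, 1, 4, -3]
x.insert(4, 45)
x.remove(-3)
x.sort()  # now [-5, 1, 4, 8, 45]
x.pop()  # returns 45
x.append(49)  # [-5, 1, 4, 8, 49]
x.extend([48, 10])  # [-5, 1, 4, 8, 49, 48, 10]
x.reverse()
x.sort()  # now [-5, 1, 4, 8, 10, 48, 49]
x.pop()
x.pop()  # 48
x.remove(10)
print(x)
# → [-5, 1, 4, 8]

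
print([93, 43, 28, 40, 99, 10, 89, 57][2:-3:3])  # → [28]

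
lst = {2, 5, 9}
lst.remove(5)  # {2, 9}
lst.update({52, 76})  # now {2, 9, 52, 76}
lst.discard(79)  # {2, 9, 52, 76}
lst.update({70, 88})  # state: {2, 9, 52, 70, 76, 88}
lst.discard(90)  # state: {2, 9, 52, 70, 76, 88}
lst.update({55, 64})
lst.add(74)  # {2, 9, 52, 55, 64, 70, 74, 76, 88}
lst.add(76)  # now {2, 9, 52, 55, 64, 70, 74, 76, 88}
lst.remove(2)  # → {9, 52, 55, 64, 70, 74, 76, 88}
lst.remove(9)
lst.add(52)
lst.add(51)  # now {51, 52, 55, 64, 70, 74, 76, 88}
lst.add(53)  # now {51, 52, 53, 55, 64, 70, 74, 76, 88}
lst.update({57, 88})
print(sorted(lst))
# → [51, 52, 53, 55, 57, 64, 70, 74, 76, 88]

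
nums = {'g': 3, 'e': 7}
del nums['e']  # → {'g': 3}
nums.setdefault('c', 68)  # 68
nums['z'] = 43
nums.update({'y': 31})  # {'g': 3, 'c': 68, 'z': 43, 'y': 31}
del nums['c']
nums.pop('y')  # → 31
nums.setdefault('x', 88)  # 88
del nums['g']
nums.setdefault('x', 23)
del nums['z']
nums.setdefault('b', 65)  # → 65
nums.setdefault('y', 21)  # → 21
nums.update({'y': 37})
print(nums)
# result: {'x': 88, 'b': 65, 'y': 37}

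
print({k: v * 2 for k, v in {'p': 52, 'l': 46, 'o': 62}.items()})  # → {'p': 104, 'l': 92, 'o': 124}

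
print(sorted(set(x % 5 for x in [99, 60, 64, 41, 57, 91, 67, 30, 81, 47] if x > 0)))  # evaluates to [0, 1, 2, 4]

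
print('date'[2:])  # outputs te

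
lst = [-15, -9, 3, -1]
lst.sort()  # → [-15, -9, -1, 3]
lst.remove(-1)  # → [-15, -9, 3]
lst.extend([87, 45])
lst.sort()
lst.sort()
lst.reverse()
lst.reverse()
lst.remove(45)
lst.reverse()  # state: [87, 3, -9, -15]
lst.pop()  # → -15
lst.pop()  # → -9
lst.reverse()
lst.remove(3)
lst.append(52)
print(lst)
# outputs [87, 52]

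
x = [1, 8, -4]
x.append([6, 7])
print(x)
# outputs [1, 8, -4, [6, 7]]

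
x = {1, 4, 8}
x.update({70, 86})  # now {1, 4, 8, 70, 86}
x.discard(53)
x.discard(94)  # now {1, 4, 8, 70, 86}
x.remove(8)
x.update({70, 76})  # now {1, 4, 70, 76, 86}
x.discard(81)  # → {1, 4, 70, 76, 86}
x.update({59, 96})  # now {1, 4, 59, 70, 76, 86, 96}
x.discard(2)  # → {1, 4, 59, 70, 76, 86, 96}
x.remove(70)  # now {1, 4, 59, 76, 86, 96}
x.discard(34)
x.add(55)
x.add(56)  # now {1, 4, 55, 56, 59, 76, 86, 96}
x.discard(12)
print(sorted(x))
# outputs [1, 4, 55, 56, 59, 76, 86, 96]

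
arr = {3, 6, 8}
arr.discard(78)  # {3, 6, 8}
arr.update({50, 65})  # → {3, 6, 8, 50, 65}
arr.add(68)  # {3, 6, 8, 50, 65, 68}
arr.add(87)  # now {3, 6, 8, 50, 65, 68, 87}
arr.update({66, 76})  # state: {3, 6, 8, 50, 65, 66, 68, 76, 87}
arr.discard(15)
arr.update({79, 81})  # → {3, 6, 8, 50, 65, 66, 68, 76, 79, 81, 87}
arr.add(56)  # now {3, 6, 8, 50, 56, 65, 66, 68, 76, 79, 81, 87}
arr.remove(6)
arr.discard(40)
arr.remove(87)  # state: {3, 8, 50, 56, 65, 66, 68, 76, 79, 81}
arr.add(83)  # {3, 8, 50, 56, 65, 66, 68, 76, 79, 81, 83}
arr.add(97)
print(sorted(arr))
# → [3, 8, 50, 56, 65, 66, 68, 76, 79, 81, 83, 97]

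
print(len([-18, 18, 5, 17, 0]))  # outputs 5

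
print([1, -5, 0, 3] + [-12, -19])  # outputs [1, -5, 0, 3, -12, -19]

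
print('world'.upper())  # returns WORLD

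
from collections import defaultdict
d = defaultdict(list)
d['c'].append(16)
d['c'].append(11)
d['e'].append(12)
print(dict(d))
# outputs {'c': [16, 11], 'e': [12]}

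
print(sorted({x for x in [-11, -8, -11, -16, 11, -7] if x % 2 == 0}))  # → [-16, -8]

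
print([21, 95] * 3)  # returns [21, 95, 21, 95, 21, 95]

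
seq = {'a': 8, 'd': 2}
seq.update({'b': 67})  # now {'a': 8, 'd': 2, 'b': 67}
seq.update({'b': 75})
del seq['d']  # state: {'a': 8, 'b': 75}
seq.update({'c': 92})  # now {'a': 8, 'b': 75, 'c': 92}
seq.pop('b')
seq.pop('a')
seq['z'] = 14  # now {'c': 92, 'z': 14}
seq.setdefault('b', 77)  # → 77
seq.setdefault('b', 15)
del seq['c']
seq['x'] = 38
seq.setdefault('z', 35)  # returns 14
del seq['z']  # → {'b': 77, 'x': 38}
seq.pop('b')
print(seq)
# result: {'x': 38}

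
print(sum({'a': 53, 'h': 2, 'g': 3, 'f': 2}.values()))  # 60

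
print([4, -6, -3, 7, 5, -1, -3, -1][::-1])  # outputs [-1, -3, -1, 5, 7, -3, -6, 4]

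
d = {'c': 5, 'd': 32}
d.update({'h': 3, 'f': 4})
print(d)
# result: {'c': 5, 'd': 32, 'h': 3, 'f': 4}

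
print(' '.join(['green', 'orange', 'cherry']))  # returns green orange cherry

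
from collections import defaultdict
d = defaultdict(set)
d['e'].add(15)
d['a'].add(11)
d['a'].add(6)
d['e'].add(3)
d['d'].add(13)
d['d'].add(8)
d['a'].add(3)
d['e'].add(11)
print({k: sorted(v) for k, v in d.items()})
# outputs {'e': [3, 11, 15], 'a': [3, 6, 11], 'd': [8, 13]}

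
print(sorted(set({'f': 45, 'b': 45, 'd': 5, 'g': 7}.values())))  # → [5, 7, 45]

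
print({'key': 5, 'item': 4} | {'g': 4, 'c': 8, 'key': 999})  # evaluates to {'key': 999, 'item': 4, 'g': 4, 'c': 8}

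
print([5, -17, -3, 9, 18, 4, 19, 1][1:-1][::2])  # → [-17, 9, 4]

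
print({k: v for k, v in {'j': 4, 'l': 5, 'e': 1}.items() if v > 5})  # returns {}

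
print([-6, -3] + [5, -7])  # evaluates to [-6, -3, 5, -7]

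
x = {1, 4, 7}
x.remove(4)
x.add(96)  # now {1, 7, 96}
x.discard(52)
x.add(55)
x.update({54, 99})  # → {1, 7, 54, 55, 96, 99}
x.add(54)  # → {1, 7, 54, 55, 96, 99}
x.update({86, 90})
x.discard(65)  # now {1, 7, 54, 55, 86, 90, 96, 99}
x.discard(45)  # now {1, 7, 54, 55, 86, 90, 96, 99}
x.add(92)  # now {1, 7, 54, 55, 86, 90, 92, 96, 99}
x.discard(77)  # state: {1, 7, 54, 55, 86, 90, 92, 96, 99}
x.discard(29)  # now {1, 7, 54, 55, 86, 90, 92, 96, 99}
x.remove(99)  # {1, 7, 54, 55, 86, 90, 92, 96}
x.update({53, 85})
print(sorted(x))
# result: [1, 7, 53, 54, 55, 85, 86, 90, 92, 96]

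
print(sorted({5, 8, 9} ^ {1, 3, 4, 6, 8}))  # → [1, 3, 4, 5, 6, 9]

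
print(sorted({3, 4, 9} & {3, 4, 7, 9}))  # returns [3, 4, 9]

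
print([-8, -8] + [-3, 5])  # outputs [-8, -8, -3, 5]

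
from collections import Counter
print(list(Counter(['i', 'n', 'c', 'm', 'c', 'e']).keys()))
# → ['i', 'n', 'c', 'm', 'e']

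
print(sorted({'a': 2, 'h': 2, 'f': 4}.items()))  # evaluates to [('a', 2), ('f', 4), ('h', 2)]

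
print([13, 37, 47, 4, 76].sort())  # None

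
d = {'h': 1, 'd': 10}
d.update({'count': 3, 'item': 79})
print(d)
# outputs {'h': 1, 'd': 10, 'count': 3, 'item': 79}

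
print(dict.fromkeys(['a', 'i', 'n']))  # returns {'a': None, 'i': None, 'n': None}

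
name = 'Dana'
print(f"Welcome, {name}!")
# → Welcome, Dana!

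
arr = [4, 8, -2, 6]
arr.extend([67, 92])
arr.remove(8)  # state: [4, -2, 6, 67, 92]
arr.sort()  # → [-2, 4, 6, 67, 92]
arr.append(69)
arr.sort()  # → [-2, 4, 6, 67, 69, 92]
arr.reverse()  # [92, 69, 67, 6, 4, -2]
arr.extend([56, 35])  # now [92, 69, 67, 6, 4, -2, 56, 35]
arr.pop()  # 35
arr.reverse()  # [56, -2, 4, 6, 67, 69, 92]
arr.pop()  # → 92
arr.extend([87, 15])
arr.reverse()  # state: [15, 87, 69, 67, 6, 4, -2, 56]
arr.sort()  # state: [-2, 4, 6, 15, 56, 67, 69, 87]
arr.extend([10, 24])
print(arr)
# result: [-2, 4, 6, 15, 56, 67, 69, 87, 10, 24]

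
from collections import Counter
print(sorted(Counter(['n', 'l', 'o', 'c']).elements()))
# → ['c', 'l', 'n', 'o']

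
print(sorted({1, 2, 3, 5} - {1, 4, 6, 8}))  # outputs [2, 3, 5]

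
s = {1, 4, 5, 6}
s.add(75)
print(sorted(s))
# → [1, 4, 5, 6, 75]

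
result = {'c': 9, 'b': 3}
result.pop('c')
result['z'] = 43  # {'b': 3, 'z': 43}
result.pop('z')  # 43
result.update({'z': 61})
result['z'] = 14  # {'b': 3, 'z': 14}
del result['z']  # {'b': 3}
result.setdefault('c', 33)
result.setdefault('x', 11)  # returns 11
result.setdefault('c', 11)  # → 33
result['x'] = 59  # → {'b': 3, 'c': 33, 'x': 59}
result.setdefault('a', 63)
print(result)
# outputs {'b': 3, 'c': 33, 'x': 59, 'a': 63}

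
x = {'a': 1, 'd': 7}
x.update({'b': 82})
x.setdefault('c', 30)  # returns 30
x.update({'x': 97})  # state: {'a': 1, 'd': 7, 'b': 82, 'c': 30, 'x': 97}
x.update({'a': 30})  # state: {'a': 30, 'd': 7, 'b': 82, 'c': 30, 'x': 97}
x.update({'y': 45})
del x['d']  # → {'a': 30, 'b': 82, 'c': 30, 'x': 97, 'y': 45}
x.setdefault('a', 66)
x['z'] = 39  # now {'a': 30, 'b': 82, 'c': 30, 'x': 97, 'y': 45, 'z': 39}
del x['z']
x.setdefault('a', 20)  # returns 30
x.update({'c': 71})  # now {'a': 30, 'b': 82, 'c': 71, 'x': 97, 'y': 45}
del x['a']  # {'b': 82, 'c': 71, 'x': 97, 'y': 45}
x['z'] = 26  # {'b': 82, 'c': 71, 'x': 97, 'y': 45, 'z': 26}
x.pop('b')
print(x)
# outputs {'c': 71, 'x': 97, 'y': 45, 'z': 26}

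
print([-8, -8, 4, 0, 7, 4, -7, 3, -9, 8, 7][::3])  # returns [-8, 0, -7, 8]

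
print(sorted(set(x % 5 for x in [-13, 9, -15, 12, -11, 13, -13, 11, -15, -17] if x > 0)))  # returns [1, 2, 3, 4]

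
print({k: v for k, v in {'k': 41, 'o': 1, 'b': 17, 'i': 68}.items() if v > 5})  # {'k': 41, 'b': 17, 'i': 68}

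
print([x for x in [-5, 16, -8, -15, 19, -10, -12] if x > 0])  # [16, 19]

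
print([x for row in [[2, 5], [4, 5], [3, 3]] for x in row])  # [2, 5, 4, 5, 3, 3]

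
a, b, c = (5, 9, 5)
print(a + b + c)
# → 19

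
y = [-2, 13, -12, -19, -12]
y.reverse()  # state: [-12, -19, -12, 13, -2]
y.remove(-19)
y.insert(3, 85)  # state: [-12, -12, 13, 85, -2]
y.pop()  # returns -2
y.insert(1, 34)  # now [-12, 34, -12, 13, 85]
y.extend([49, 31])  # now [-12, 34, -12, 13, 85, 49, 31]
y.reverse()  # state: [31, 49, 85, 13, -12, 34, -12]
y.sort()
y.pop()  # 85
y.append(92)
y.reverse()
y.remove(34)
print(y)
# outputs [92, 49, 31, 13, -12, -12]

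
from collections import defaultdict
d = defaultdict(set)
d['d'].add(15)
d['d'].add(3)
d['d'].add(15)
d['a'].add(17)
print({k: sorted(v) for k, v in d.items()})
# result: {'d': [3, 15], 'a': [17]}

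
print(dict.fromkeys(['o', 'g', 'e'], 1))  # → {'o': 1, 'g': 1, 'e': 1}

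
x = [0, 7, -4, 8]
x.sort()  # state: [-4, 0, 7, 8]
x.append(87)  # [-4, 0, 7, 8, 87]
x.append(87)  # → [-4, 0, 7, 8, 87, 87]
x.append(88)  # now [-4, 0, 7, 8, 87, 87, 88]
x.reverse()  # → [88, 87, 87, 8, 7, 0, -4]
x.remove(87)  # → [88, 87, 8, 7, 0, -4]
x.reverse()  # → [-4, 0, 7, 8, 87, 88]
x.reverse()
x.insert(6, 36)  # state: [88, 87, 8, 7, 0, -4, 36]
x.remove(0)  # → [88, 87, 8, 7, -4, 36]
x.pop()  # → 36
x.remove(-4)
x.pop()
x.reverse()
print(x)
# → [8, 87, 88]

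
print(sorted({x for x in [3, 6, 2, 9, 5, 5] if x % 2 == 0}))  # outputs [2, 6]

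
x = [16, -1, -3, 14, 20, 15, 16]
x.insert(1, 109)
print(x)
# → [16, 109, -1, -3, 14, 20, 15, 16]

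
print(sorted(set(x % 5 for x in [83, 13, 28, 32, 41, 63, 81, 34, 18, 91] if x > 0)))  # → [1, 2, 3, 4]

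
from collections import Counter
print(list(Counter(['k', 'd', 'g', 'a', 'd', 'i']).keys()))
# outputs ['k', 'd', 'g', 'a', 'i']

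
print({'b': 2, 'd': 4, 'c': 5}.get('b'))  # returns 2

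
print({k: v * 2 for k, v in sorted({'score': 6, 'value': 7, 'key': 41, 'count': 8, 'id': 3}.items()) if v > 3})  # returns {'count': 16, 'key': 82, 'score': 12, 'value': 14}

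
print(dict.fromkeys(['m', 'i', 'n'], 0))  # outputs {'m': 0, 'i': 0, 'n': 0}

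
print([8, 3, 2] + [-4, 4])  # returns [8, 3, 2, -4, 4]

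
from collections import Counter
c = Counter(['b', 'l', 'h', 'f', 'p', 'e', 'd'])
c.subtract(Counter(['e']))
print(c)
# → Counter({'b': 1, 'l': 1, 'h': 1, 'f': 1, 'p': 1, 'd': 1, 'e': 0})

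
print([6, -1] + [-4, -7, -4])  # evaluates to [6, -1, -4, -7, -4]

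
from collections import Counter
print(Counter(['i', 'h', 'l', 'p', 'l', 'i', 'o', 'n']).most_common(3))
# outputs [('i', 2), ('l', 2), ('h', 1)]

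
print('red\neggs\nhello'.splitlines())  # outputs ['red', 'eggs', 'hello']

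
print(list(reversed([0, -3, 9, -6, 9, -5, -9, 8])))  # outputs [8, -9, -5, 9, -6, 9, -3, 0]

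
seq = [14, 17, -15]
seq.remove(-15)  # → [14, 17]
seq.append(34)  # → [14, 17, 34]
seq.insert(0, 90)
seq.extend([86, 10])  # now [90, 14, 17, 34, 86, 10]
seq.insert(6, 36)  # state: [90, 14, 17, 34, 86, 10, 36]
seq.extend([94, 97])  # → [90, 14, 17, 34, 86, 10, 36, 94, 97]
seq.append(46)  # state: [90, 14, 17, 34, 86, 10, 36, 94, 97, 46]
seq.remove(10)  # [90, 14, 17, 34, 86, 36, 94, 97, 46]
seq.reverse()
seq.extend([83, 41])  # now [46, 97, 94, 36, 86, 34, 17, 14, 90, 83, 41]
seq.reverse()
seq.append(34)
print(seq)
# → [41, 83, 90, 14, 17, 34, 86, 36, 94, 97, 46, 34]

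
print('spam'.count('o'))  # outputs 0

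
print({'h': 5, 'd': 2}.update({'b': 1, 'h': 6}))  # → None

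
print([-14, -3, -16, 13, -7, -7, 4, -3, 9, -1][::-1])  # [-1, 9, -3, 4, -7, -7, 13, -16, -3, -14]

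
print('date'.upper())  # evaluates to DATE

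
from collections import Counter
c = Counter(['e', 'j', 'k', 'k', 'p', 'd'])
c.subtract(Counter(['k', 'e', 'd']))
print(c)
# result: Counter({'j': 1, 'k': 1, 'p': 1, 'e': 0, 'd': 0})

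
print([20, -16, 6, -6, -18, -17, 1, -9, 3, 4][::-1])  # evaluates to [4, 3, -9, 1, -17, -18, -6, 6, -16, 20]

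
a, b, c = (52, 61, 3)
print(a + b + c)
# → 116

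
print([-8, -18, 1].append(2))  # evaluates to None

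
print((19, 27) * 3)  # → (19, 27, 19, 27, 19, 27)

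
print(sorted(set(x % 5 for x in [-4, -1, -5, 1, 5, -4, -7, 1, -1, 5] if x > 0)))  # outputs [0, 1]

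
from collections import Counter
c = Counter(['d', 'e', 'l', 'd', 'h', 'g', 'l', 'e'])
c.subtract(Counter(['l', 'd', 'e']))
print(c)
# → Counter({'d': 1, 'e': 1, 'l': 1, 'h': 1, 'g': 1})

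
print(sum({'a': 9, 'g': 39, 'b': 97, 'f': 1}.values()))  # 146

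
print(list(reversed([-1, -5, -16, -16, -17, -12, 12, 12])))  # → [12, 12, -12, -17, -16, -16, -5, -1]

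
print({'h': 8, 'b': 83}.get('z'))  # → None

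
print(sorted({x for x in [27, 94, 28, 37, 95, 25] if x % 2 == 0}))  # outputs [28, 94]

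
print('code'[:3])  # cod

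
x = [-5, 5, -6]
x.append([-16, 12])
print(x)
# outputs [-5, 5, -6, [-16, 12]]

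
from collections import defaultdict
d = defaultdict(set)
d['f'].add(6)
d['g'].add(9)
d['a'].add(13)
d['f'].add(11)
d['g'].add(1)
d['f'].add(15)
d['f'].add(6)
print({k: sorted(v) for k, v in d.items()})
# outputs {'f': [6, 11, 15], 'g': [1, 9], 'a': [13]}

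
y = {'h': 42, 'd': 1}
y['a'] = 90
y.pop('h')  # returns 42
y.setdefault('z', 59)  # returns 59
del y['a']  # {'d': 1, 'z': 59}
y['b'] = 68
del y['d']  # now {'z': 59, 'b': 68}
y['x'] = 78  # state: {'z': 59, 'b': 68, 'x': 78}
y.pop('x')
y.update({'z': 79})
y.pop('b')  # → 68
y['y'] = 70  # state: {'z': 79, 'y': 70}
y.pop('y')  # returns 70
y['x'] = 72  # {'z': 79, 'x': 72}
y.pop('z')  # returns 79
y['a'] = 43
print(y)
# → {'x': 72, 'a': 43}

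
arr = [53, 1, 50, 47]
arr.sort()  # [1, 47, 50, 53]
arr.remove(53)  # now [1, 47, 50]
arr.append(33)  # [1, 47, 50, 33]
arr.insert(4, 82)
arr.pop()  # 82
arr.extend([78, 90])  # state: [1, 47, 50, 33, 78, 90]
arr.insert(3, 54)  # [1, 47, 50, 54, 33, 78, 90]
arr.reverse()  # [90, 78, 33, 54, 50, 47, 1]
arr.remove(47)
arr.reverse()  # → [1, 50, 54, 33, 78, 90]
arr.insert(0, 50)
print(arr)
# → [50, 1, 50, 54, 33, 78, 90]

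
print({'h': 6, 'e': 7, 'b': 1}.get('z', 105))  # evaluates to 105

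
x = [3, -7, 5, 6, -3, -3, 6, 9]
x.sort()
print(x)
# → [-7, -3, -3, 3, 5, 6, 6, 9]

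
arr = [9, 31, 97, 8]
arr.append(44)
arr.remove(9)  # [31, 97, 8, 44]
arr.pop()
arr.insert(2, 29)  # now [31, 97, 29, 8]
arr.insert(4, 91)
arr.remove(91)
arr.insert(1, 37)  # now [31, 37, 97, 29, 8]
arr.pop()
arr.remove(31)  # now [37, 97, 29]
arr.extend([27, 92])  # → [37, 97, 29, 27, 92]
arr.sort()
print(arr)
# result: [27, 29, 37, 92, 97]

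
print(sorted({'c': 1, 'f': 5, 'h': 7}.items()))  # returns [('c', 1), ('f', 5), ('h', 7)]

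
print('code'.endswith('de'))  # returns True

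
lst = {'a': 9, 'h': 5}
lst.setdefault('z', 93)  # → 93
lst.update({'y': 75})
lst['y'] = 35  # {'a': 9, 'h': 5, 'z': 93, 'y': 35}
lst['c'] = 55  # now {'a': 9, 'h': 5, 'z': 93, 'y': 35, 'c': 55}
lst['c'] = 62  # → {'a': 9, 'h': 5, 'z': 93, 'y': 35, 'c': 62}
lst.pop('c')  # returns 62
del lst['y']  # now {'a': 9, 'h': 5, 'z': 93}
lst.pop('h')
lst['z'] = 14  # {'a': 9, 'z': 14}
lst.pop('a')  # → 9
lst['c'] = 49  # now {'z': 14, 'c': 49}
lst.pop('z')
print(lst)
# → {'c': 49}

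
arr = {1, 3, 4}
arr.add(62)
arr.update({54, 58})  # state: {1, 3, 4, 54, 58, 62}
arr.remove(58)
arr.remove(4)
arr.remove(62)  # {1, 3, 54}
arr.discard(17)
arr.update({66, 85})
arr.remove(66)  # {1, 3, 54, 85}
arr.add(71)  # {1, 3, 54, 71, 85}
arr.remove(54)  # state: {1, 3, 71, 85}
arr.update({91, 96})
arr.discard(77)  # {1, 3, 71, 85, 91, 96}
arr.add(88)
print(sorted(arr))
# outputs [1, 3, 71, 85, 88, 91, 96]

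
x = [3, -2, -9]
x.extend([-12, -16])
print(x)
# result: [3, -2, -9, -12, -16]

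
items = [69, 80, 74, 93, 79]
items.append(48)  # [69, 80, 74, 93, 79, 48]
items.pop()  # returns 48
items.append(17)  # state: [69, 80, 74, 93, 79, 17]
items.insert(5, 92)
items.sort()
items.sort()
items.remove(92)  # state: [17, 69, 74, 79, 80, 93]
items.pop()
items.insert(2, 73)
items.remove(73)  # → [17, 69, 74, 79, 80]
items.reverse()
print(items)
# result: [80, 79, 74, 69, 17]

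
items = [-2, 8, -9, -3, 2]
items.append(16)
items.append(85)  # [-2, 8, -9, -3, 2, 16, 85]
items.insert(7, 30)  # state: [-2, 8, -9, -3, 2, 16, 85, 30]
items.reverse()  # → [30, 85, 16, 2, -3, -9, 8, -2]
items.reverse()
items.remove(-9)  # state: [-2, 8, -3, 2, 16, 85, 30]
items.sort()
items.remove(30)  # [-3, -2, 2, 8, 16, 85]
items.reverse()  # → [85, 16, 8, 2, -2, -3]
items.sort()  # [-3, -2, 2, 8, 16, 85]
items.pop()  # 85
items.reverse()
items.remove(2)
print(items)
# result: [16, 8, -2, -3]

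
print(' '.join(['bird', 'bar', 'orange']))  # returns bird bar orange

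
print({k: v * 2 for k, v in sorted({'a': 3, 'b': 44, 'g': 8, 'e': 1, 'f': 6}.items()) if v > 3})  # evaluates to {'b': 88, 'f': 12, 'g': 16}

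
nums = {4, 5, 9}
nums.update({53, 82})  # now {4, 5, 9, 53, 82}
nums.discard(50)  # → {4, 5, 9, 53, 82}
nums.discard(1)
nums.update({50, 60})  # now {4, 5, 9, 50, 53, 60, 82}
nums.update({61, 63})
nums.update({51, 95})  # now {4, 5, 9, 50, 51, 53, 60, 61, 63, 82, 95}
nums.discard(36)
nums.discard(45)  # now {4, 5, 9, 50, 51, 53, 60, 61, 63, 82, 95}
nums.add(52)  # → {4, 5, 9, 50, 51, 52, 53, 60, 61, 63, 82, 95}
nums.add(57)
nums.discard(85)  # {4, 5, 9, 50, 51, 52, 53, 57, 60, 61, 63, 82, 95}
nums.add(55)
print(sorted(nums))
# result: [4, 5, 9, 50, 51, 52, 53, 55, 57, 60, 61, 63, 82, 95]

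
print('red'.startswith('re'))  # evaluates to True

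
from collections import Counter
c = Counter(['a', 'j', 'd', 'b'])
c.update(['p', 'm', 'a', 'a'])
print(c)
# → Counter({'a': 3, 'j': 1, 'd': 1, 'b': 1, 'p': 1, 'm': 1})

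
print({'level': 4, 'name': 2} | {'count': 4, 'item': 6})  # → {'level': 4, 'name': 2, 'count': 4, 'item': 6}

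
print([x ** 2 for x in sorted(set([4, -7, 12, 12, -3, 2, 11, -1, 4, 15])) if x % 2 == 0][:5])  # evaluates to [4, 16, 144]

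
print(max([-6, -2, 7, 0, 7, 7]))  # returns 7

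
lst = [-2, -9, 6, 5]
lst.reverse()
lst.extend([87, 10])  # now [5, 6, -9, -2, 87, 10]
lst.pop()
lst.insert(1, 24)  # [5, 24, 6, -9, -2, 87]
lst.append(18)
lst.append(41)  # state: [5, 24, 6, -9, -2, 87, 18, 41]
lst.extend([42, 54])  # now [5, 24, 6, -9, -2, 87, 18, 41, 42, 54]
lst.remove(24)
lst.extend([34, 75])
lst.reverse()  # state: [75, 34, 54, 42, 41, 18, 87, -2, -9, 6, 5]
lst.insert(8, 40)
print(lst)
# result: [75, 34, 54, 42, 41, 18, 87, -2, 40, -9, 6, 5]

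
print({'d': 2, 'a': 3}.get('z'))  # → None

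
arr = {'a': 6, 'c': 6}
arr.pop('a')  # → 6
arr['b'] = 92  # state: {'c': 6, 'b': 92}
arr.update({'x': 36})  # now {'c': 6, 'b': 92, 'x': 36}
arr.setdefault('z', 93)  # 93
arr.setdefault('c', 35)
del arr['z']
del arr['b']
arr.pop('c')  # 6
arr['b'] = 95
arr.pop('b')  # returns 95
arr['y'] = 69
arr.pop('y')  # 69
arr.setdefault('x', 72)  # 36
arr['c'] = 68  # {'x': 36, 'c': 68}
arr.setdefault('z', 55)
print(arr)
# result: {'x': 36, 'c': 68, 'z': 55}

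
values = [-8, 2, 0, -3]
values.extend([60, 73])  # [-8, 2, 0, -3, 60, 73]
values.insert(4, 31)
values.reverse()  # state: [73, 60, 31, -3, 0, 2, -8]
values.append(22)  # [73, 60, 31, -3, 0, 2, -8, 22]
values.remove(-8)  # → [73, 60, 31, -3, 0, 2, 22]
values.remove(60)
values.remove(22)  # [73, 31, -3, 0, 2]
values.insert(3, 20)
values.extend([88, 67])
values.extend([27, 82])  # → [73, 31, -3, 20, 0, 2, 88, 67, 27, 82]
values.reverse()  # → [82, 27, 67, 88, 2, 0, 20, -3, 31, 73]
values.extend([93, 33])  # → [82, 27, 67, 88, 2, 0, 20, -3, 31, 73, 93, 33]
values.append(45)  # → [82, 27, 67, 88, 2, 0, 20, -3, 31, 73, 93, 33, 45]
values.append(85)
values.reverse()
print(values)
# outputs [85, 45, 33, 93, 73, 31, -3, 20, 0, 2, 88, 67, 27, 82]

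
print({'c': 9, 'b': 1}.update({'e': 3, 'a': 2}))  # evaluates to None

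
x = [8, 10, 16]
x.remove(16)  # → [8, 10]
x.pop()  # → 10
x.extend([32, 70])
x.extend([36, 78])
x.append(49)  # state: [8, 32, 70, 36, 78, 49]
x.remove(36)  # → [8, 32, 70, 78, 49]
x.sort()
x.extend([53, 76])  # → [8, 32, 49, 70, 78, 53, 76]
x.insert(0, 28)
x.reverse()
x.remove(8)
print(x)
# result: [76, 53, 78, 70, 49, 32, 28]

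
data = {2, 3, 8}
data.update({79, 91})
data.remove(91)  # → {2, 3, 8, 79}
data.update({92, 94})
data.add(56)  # {2, 3, 8, 56, 79, 92, 94}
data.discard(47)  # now {2, 3, 8, 56, 79, 92, 94}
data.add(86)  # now {2, 3, 8, 56, 79, 86, 92, 94}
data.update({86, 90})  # {2, 3, 8, 56, 79, 86, 90, 92, 94}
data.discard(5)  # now {2, 3, 8, 56, 79, 86, 90, 92, 94}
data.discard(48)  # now {2, 3, 8, 56, 79, 86, 90, 92, 94}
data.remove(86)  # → {2, 3, 8, 56, 79, 90, 92, 94}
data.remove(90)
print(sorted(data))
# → [2, 3, 8, 56, 79, 92, 94]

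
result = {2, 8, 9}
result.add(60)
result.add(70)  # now {2, 8, 9, 60, 70}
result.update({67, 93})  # {2, 8, 9, 60, 67, 70, 93}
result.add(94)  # {2, 8, 9, 60, 67, 70, 93, 94}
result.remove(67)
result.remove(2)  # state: {8, 9, 60, 70, 93, 94}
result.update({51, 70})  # {8, 9, 51, 60, 70, 93, 94}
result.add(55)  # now {8, 9, 51, 55, 60, 70, 93, 94}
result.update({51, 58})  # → {8, 9, 51, 55, 58, 60, 70, 93, 94}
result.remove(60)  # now {8, 9, 51, 55, 58, 70, 93, 94}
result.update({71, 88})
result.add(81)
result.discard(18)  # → {8, 9, 51, 55, 58, 70, 71, 81, 88, 93, 94}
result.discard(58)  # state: {8, 9, 51, 55, 70, 71, 81, 88, 93, 94}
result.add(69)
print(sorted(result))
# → [8, 9, 51, 55, 69, 70, 71, 81, 88, 93, 94]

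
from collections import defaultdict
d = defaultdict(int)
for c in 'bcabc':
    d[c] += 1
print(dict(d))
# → {'b': 2, 'c': 2, 'a': 1}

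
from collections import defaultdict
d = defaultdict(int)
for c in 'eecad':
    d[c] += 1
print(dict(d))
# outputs {'e': 2, 'c': 1, 'a': 1, 'd': 1}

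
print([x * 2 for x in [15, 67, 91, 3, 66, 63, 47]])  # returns [30, 134, 182, 6, 132, 126, 94]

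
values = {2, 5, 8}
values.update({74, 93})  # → {2, 5, 8, 74, 93}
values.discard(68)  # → {2, 5, 8, 74, 93}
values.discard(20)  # {2, 5, 8, 74, 93}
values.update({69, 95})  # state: {2, 5, 8, 69, 74, 93, 95}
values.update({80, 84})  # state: {2, 5, 8, 69, 74, 80, 84, 93, 95}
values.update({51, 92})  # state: {2, 5, 8, 51, 69, 74, 80, 84, 92, 93, 95}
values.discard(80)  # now {2, 5, 8, 51, 69, 74, 84, 92, 93, 95}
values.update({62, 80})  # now {2, 5, 8, 51, 62, 69, 74, 80, 84, 92, 93, 95}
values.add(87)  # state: {2, 5, 8, 51, 62, 69, 74, 80, 84, 87, 92, 93, 95}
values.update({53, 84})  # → {2, 5, 8, 51, 53, 62, 69, 74, 80, 84, 87, 92, 93, 95}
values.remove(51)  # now {2, 5, 8, 53, 62, 69, 74, 80, 84, 87, 92, 93, 95}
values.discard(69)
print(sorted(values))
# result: [2, 5, 8, 53, 62, 74, 80, 84, 87, 92, 93, 95]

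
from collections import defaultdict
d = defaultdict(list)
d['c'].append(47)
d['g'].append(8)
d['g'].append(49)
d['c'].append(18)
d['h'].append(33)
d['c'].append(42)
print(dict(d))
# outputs {'c': [47, 18, 42], 'g': [8, 49], 'h': [33]}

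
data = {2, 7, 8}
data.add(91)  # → {2, 7, 8, 91}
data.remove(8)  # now {2, 7, 91}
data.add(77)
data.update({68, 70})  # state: {2, 7, 68, 70, 77, 91}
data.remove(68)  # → {2, 7, 70, 77, 91}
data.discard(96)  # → {2, 7, 70, 77, 91}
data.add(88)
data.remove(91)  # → {2, 7, 70, 77, 88}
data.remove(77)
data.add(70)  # {2, 7, 70, 88}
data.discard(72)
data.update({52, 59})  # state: {2, 7, 52, 59, 70, 88}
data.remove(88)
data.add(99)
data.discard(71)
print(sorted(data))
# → [2, 7, 52, 59, 70, 99]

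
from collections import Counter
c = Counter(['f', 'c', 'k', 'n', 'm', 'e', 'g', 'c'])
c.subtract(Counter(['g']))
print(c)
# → Counter({'c': 2, 'f': 1, 'k': 1, 'n': 1, 'm': 1, 'e': 1, 'g': 0})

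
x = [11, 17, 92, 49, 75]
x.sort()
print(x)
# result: [11, 17, 49, 75, 92]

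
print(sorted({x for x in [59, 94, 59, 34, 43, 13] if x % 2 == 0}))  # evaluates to [34, 94]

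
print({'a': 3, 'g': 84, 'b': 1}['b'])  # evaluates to 1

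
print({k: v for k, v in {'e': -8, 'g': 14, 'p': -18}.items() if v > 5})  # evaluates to {'g': 14}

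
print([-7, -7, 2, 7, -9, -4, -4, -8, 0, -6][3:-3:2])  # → [7, -4]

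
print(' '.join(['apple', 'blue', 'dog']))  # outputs apple blue dog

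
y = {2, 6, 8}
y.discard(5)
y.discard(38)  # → {2, 6, 8}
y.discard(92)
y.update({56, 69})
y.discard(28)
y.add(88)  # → {2, 6, 8, 56, 69, 88}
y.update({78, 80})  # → {2, 6, 8, 56, 69, 78, 80, 88}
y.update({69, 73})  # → {2, 6, 8, 56, 69, 73, 78, 80, 88}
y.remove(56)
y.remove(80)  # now {2, 6, 8, 69, 73, 78, 88}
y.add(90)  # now {2, 6, 8, 69, 73, 78, 88, 90}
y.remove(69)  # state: {2, 6, 8, 73, 78, 88, 90}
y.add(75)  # {2, 6, 8, 73, 75, 78, 88, 90}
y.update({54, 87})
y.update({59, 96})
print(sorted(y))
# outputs [2, 6, 8, 54, 59, 73, 75, 78, 87, 88, 90, 96]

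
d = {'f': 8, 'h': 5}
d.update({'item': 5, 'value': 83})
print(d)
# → {'f': 8, 'h': 5, 'item': 5, 'value': 83}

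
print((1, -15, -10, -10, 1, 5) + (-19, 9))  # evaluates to (1, -15, -10, -10, 1, 5, -19, 9)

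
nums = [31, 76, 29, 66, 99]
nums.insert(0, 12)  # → [12, 31, 76, 29, 66, 99]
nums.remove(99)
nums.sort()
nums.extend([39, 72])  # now [12, 29, 31, 66, 76, 39, 72]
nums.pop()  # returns 72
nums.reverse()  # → [39, 76, 66, 31, 29, 12]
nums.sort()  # [12, 29, 31, 39, 66, 76]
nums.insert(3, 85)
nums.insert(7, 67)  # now [12, 29, 31, 85, 39, 66, 76, 67]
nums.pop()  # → 67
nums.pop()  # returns 76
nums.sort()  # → [12, 29, 31, 39, 66, 85]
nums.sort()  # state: [12, 29, 31, 39, 66, 85]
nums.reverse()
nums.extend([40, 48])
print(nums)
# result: [85, 66, 39, 31, 29, 12, 40, 48]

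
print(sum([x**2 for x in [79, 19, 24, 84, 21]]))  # 14675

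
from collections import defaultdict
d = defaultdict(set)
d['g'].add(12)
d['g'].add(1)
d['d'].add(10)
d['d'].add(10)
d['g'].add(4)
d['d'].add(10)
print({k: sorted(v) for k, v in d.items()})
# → {'g': [1, 4, 12], 'd': [10]}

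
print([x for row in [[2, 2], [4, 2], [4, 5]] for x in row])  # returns [2, 2, 4, 2, 4, 5]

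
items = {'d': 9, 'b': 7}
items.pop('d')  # 9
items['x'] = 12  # {'b': 7, 'x': 12}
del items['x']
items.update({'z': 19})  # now {'b': 7, 'z': 19}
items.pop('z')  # 19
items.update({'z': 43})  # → {'b': 7, 'z': 43}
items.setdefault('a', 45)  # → 45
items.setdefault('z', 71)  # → 43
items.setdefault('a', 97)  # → 45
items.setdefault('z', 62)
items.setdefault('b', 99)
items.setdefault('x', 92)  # 92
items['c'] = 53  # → {'b': 7, 'z': 43, 'a': 45, 'x': 92, 'c': 53}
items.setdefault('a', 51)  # 45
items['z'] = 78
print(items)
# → {'b': 7, 'z': 78, 'a': 45, 'x': 92, 'c': 53}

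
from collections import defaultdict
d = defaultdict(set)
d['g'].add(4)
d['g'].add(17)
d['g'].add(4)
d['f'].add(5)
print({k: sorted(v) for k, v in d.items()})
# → {'g': [4, 17], 'f': [5]}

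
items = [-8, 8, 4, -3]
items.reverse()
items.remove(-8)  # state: [-3, 4, 8]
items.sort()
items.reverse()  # [8, 4, -3]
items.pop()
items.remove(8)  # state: [4]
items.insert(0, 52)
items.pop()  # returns 4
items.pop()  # 52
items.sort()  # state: []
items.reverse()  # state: []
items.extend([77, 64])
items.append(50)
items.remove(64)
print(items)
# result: [77, 50]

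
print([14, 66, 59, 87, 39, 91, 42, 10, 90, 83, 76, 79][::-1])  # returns [79, 76, 83, 90, 10, 42, 91, 39, 87, 59, 66, 14]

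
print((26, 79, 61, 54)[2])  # 61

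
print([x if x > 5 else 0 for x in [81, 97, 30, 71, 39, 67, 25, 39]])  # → [81, 97, 30, 71, 39, 67, 25, 39]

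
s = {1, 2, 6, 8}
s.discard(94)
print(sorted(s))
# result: [1, 2, 6, 8]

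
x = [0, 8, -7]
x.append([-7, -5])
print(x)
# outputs [0, 8, -7, [-7, -5]]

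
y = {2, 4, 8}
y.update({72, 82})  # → {2, 4, 8, 72, 82}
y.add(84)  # {2, 4, 8, 72, 82, 84}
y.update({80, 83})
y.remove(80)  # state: {2, 4, 8, 72, 82, 83, 84}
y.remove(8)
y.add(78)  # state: {2, 4, 72, 78, 82, 83, 84}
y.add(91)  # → {2, 4, 72, 78, 82, 83, 84, 91}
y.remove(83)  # {2, 4, 72, 78, 82, 84, 91}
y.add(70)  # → {2, 4, 70, 72, 78, 82, 84, 91}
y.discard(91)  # {2, 4, 70, 72, 78, 82, 84}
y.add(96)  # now {2, 4, 70, 72, 78, 82, 84, 96}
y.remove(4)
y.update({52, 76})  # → {2, 52, 70, 72, 76, 78, 82, 84, 96}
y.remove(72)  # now {2, 52, 70, 76, 78, 82, 84, 96}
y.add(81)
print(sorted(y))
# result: [2, 52, 70, 76, 78, 81, 82, 84, 96]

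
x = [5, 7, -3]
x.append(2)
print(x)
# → [5, 7, -3, 2]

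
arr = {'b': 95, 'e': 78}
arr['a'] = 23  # {'b': 95, 'e': 78, 'a': 23}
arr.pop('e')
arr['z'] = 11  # {'b': 95, 'a': 23, 'z': 11}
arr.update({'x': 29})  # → {'b': 95, 'a': 23, 'z': 11, 'x': 29}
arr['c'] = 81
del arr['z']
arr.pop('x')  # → 29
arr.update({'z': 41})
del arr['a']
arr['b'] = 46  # {'b': 46, 'c': 81, 'z': 41}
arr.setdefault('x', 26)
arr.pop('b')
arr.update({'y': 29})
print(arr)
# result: {'c': 81, 'z': 41, 'x': 26, 'y': 29}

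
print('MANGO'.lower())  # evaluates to mango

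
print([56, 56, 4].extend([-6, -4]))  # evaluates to None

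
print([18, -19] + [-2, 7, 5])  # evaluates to [18, -19, -2, 7, 5]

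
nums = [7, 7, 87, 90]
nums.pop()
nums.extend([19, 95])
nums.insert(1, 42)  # [7, 42, 7, 87, 19, 95]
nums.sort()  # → [7, 7, 19, 42, 87, 95]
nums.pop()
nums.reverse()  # [87, 42, 19, 7, 7]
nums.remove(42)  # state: [87, 19, 7, 7]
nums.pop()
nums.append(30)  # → [87, 19, 7, 30]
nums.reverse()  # [30, 7, 19, 87]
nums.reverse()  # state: [87, 19, 7, 30]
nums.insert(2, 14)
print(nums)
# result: [87, 19, 14, 7, 30]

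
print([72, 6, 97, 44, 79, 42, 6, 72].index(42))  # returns 5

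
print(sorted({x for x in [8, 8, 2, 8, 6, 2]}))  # [2, 6, 8]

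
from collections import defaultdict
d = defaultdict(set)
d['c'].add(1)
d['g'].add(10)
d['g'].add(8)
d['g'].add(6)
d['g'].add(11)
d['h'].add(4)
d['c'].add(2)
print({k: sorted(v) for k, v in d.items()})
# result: {'c': [1, 2], 'g': [6, 8, 10, 11], 'h': [4]}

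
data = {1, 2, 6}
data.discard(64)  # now {1, 2, 6}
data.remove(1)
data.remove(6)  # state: {2}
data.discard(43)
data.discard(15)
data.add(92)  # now {2, 92}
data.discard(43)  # {2, 92}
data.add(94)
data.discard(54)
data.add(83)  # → {2, 83, 92, 94}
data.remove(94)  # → {2, 83, 92}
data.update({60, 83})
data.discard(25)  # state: {2, 60, 83, 92}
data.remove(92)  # {2, 60, 83}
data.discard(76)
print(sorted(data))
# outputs [2, 60, 83]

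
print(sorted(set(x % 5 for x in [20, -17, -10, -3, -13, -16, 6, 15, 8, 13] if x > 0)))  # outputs [0, 1, 3]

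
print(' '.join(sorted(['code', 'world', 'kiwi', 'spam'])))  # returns code kiwi spam world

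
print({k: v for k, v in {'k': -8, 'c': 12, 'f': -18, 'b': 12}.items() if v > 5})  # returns {'c': 12, 'b': 12}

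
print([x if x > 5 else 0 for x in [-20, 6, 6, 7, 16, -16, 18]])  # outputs [0, 6, 6, 7, 16, 0, 18]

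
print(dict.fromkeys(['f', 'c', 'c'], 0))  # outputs {'f': 0, 'c': 0}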